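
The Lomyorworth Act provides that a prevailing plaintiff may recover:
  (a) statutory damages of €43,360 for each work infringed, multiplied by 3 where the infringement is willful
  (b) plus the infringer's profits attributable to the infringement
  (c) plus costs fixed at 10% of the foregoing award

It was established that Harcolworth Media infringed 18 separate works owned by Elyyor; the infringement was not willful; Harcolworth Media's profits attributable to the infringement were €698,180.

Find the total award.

€1,626,526

Statutory damages: 18 × €43,360 = €780,480
Infringement not willful: no ×3 enhancement.
Combined award: €780,480 + €698,180 = €1,478,660
Costs: 10% of €1,478,660 = €147,866
Award plus costs: €1,478,660 + €147,866 = €1,626,526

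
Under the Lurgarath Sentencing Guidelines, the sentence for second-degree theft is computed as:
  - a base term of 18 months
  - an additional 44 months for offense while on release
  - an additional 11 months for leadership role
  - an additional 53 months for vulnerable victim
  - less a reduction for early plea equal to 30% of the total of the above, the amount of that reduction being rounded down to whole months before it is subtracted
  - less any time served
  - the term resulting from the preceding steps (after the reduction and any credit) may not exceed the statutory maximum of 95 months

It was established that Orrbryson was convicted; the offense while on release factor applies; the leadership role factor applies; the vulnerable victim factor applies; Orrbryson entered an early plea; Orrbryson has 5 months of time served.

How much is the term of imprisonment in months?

84 months

Offense while on release enhancement: +44 months
Leadership role enhancement: +11 months
Vulnerable victim enhancement: +53 months
Adjusted term: 18 months + 44 months + 11 months + 53 months = 126 months
Early plea reduction: 30% of 126 months = 37 months (rounded down)
After reduction: 126 − 37 = 89 months
Less time served: 89 months − 5 months = 84 months
Cap at 95 months: 84 months is within the cap, no reduction.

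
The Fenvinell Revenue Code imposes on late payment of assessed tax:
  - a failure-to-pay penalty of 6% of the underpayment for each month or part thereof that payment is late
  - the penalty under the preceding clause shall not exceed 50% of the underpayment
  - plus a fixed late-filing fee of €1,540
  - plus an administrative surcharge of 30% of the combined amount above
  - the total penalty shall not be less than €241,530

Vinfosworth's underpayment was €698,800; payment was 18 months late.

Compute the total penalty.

Accrued rate: 6% × 18 = 108%, capped at 50% → 50%
Failure-to-pay penalty: 50% of €698,800 = €349,400
Penalty before surcharge: €349,400 + €1,540 = €350,940
Administrative surcharge: 30% of €350,940 = €105,282
Total penalty: €350,940 + €105,282 = €456,222
Minimum €241,530: €456,222 meets the minimum, no increase.

€456,222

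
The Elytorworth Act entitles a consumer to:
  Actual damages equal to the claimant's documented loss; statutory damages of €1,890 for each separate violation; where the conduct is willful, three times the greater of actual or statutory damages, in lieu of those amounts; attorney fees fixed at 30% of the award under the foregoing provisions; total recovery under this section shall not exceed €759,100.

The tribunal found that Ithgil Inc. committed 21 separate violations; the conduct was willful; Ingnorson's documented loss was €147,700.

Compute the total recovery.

Statutory damages: 21 × €1,890 = €39,690
Greater of actual damages (€147,700) or statutory damages (€39,690): €147,700
Trebled: 3 × €147,700 = €443,100
Attorney fees: 30% of €443,100 = €132,930
Total before cap: €443,100 + €132,930 = €576,030
Cap at €759,100: €576,030 is within the cap, no reduction.

€576,030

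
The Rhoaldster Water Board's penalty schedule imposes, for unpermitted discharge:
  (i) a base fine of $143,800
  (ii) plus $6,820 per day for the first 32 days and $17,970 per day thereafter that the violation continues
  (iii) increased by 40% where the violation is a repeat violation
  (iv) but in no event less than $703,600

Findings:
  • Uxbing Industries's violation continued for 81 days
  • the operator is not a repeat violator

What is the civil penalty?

First 32 days: 32 × $6,820 = $218,240
Remaining days: (81 − 32) × $17,970 = $880,530
Per-day component: $218,240 + $880,530 = $1,098,770
Base plus per-day: $143,800 + $1,098,770 = $1,242,570
The operator is not a repeat violator: no 40% increase.
Minimum $703,600: $1,242,570 meets the minimum, no increase.

$1,242,570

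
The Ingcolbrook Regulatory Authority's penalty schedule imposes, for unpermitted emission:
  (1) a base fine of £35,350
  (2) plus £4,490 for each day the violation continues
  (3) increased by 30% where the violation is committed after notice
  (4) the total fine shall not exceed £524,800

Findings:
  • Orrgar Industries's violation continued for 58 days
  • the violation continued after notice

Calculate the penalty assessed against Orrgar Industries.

Per-day component: 58 × £4,490 = £260,420
Base plus per-day: £35,350 + £260,420 = £295,770
Enhancement: 30% of £295,770 = £88,731
Enhanced fine: £295,770 + £88,731 = £384,501
Cap at £524,800: £384,501 is within the cap, no reduction.

Civil penalty: £384,501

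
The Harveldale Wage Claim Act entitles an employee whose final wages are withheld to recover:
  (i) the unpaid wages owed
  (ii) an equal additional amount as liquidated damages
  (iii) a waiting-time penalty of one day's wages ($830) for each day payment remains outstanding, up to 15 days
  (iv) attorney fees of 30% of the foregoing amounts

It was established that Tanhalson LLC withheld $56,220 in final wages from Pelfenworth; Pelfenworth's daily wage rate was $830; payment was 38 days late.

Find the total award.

$162,357

Liquidated damages (equal amount): $56,220
Penalty days: min(38, 15) = 15
Waiting-time penalty: 15 × $830 = $12,450
Subtotal: $56,220 + $56,220 + $12,450 = $124,890
Attorney fees: 30% of $124,890 = $37,467
Total award: $124,890 + $37,467 = $162,357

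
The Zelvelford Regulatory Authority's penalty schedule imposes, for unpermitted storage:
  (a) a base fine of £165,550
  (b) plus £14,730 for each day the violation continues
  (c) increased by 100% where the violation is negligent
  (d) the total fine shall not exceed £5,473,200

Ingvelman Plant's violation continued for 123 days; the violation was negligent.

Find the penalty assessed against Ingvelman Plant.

Per-day component: 123 × £14,730 = £1,811,790
Base plus per-day: £165,550 + £1,811,790 = £1,977,340
Enhancement: 100% of £1,977,340 = £1,977,340
Enhanced fine: £1,977,340 + £1,977,340 = £3,954,680
Cap at £5,473,200: £3,954,680 is within the cap, no reduction.

Civil penalty: £3,954,680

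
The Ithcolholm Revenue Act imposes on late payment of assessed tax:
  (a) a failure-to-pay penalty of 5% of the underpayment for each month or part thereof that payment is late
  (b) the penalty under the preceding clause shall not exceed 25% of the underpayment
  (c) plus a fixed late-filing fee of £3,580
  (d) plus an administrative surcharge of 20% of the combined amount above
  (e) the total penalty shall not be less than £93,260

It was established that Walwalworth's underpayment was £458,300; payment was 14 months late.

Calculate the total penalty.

£141,786

Accrued rate: 5% × 14 = 70%, capped at 25% → 25%
Failure-to-pay penalty: 25% of £458,300 = £114,575
Penalty before surcharge: £114,575 + £3,580 = £118,155
Administrative surcharge: 20% of £118,155 = £23,631
Total penalty: £118,155 + £23,631 = £141,786
Minimum £93,260: £141,786 meets the minimum, no increase.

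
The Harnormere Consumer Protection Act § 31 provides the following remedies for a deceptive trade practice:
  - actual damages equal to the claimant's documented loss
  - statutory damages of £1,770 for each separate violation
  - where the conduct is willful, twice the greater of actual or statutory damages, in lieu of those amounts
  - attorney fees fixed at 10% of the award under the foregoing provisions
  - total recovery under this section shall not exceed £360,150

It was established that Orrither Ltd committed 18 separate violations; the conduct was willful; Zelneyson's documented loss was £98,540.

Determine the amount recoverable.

£216,788

Statutory damages: 18 × £1,770 = £31,860
Greater of actual damages (£98,540) or statutory damages (£31,860): £98,540
Doubled: 2 × £98,540 = £197,080
Attorney fees: 10% of £197,080 = £19,708
Total before cap: £197,080 + £19,708 = £216,788
Cap at £360,150: £216,788 is within the cap, no reduction.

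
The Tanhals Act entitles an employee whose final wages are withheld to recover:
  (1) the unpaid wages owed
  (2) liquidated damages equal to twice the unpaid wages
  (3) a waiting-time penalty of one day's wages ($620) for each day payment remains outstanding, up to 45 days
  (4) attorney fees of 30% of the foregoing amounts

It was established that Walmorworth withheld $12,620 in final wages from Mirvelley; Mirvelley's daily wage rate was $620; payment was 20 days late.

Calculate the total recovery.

Doubled: 2 × $12,620 = $25,240
Penalty days: min(20, 45) = 20
Waiting-time penalty: 20 × $620 = $12,400
Subtotal: $12,620 + $25,240 + $12,400 = $50,260
Attorney fees: 30% of $50,260 = $15,078
Total award: $50,260 + $15,078 = $65,338

$65,338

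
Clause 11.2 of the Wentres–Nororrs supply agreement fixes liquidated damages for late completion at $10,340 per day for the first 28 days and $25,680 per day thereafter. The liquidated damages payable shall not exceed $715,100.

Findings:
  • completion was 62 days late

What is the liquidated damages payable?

$715,100

First 28 days: 28 × $10,340 = $289,520
Remaining days: (62 − 28) × $25,680 = $873,120
Accrued per-day damages: $289,520 + $873,120 = $1,162,640
Cap at $715,100: $1,162,640 exceeds the cap → $715,100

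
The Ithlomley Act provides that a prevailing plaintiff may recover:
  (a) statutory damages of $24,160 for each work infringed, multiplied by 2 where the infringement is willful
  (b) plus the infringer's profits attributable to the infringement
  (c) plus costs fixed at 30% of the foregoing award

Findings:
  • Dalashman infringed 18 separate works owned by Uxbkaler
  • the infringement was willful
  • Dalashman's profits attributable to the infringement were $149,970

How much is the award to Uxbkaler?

$1,325,649

Statutory damages: 18 × $24,160 = $434,880
Doubled: 2 × $434,880 = $869,760
Combined award: $869,760 + $149,970 = $1,019,730
Costs: 30% of $1,019,730 = $305,919
Award plus costs: $1,019,730 + $305,919 = $1,325,649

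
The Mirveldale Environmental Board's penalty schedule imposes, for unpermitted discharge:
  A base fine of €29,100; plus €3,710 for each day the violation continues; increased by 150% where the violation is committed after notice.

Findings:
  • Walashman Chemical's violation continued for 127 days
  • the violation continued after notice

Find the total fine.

Civil penalty: €1,250,675

Per-day component: 127 × €3,710 = €471,170
Base plus per-day: €29,100 + €471,170 = €500,270
Enhancement: 150% of €500,270 = €750,405
Enhanced fine: €500,270 + €750,405 = €1,250,675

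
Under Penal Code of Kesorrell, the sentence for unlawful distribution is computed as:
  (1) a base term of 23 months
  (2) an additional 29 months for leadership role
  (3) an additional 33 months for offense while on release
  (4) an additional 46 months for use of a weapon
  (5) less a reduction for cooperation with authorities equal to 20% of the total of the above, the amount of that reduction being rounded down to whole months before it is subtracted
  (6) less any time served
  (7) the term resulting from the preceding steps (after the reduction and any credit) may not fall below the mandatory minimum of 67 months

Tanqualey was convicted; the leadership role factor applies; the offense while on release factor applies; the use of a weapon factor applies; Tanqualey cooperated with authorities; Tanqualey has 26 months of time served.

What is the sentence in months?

Leadership role enhancement: +29 months
Offense while on release enhancement: +33 months
Use of a weapon enhancement: +46 months
Adjusted term: 23 months + 29 months + 33 months + 46 months = 131 months
Cooperation with authorities reduction: 20% of 131 months = 26 months (rounded down)
After reduction: 131 − 26 = 105 months
Less time served: 105 months − 26 months = 79 months
Minimum 67 months: 79 months meets the minimum, no increase.

79 months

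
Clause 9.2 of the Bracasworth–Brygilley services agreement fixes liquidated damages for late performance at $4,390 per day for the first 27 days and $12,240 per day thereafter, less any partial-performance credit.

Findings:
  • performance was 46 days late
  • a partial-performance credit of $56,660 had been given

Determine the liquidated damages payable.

First 27 days: 27 × $4,390 = $118,530
Remaining days: (46 − 27) × $12,240 = $232,560
Accrued per-day damages: $118,530 + $232,560 = $351,090
Less partial-performance credit: $351,090 − $56,660 = $294,430

Liquidated damages: $294,430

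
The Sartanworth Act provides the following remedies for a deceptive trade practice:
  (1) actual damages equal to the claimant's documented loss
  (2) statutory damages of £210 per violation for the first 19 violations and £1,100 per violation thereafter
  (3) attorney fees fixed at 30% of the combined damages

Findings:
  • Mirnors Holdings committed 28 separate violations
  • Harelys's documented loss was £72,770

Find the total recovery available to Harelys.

Total recovery: £112,658

First 19 violations: 19 × £210 = £3,990
Remaining violations: (28 − 19) × £1,100 = £9,900
Statutory damages: £3,990 + £9,900 = £13,890
Combined damages: £72,770 + £13,890 = £86,660
Attorney fees: 30% of £86,660 = £25,998
Total recovery: £86,660 + £25,998 = £112,658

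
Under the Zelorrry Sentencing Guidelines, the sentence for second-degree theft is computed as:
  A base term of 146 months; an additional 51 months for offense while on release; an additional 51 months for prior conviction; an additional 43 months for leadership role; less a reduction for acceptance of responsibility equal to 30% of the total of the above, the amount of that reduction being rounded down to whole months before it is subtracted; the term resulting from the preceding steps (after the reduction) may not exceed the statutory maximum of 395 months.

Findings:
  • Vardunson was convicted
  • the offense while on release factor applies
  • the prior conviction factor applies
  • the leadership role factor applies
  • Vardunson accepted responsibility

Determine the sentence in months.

Offense while on release enhancement: +51 months
Prior conviction enhancement: +51 months
Leadership role enhancement: +43 months
Adjusted term: 146 months + 51 months + 51 months + 43 months = 291 months
Acceptance of responsibility reduction: 30% of 291 months = 87 months (rounded down)
After reduction: 291 − 87 = 204 months
Cap at 395 months: 204 months is within the cap, no reduction.

204 months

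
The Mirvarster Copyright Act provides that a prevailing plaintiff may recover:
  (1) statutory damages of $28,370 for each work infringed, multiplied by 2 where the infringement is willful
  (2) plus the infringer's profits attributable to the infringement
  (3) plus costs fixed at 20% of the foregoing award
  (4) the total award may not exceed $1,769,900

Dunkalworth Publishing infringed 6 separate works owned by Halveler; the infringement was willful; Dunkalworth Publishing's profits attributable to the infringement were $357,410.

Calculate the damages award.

Statutory damages: 6 × $28,370 = $170,220
Doubled: 2 × $170,220 = $340,440
Combined award: $340,440 + $357,410 = $697,850
Costs: 20% of $697,850 = $139,570
Award plus costs: $697,850 + $139,570 = $837,420
Cap at $1,769,900: $837,420 is within the cap, no reduction.

$837,420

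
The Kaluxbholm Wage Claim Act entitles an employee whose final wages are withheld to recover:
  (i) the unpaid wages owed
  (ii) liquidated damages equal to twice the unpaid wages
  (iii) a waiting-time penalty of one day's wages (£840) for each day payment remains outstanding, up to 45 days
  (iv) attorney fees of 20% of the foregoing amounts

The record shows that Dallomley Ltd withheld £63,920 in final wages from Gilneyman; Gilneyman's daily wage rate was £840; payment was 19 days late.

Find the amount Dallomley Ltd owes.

£249,264

Doubled: 2 × £63,920 = £127,840
Penalty days: min(19, 45) = 19
Waiting-time penalty: 19 × £840 = £15,960
Subtotal: £63,920 + £127,840 + £15,960 = £207,720
Attorney fees: 20% of £207,720 = £41,544
Total award: £207,720 + £41,544 = £249,264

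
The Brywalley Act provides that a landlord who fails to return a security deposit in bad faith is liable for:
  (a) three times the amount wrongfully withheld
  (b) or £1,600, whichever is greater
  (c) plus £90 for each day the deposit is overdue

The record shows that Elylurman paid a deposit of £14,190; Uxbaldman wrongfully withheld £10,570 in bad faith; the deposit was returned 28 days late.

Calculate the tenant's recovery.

Trebled: 3 × £10,570 = £31,710
Minimum £1,600: £31,710 meets the minimum, no increase.
Late-return penalty: 28 × £90 = £2,520
Damages plus late penalty: £31,710 + £2,520 = £34,230

Recovery: £34,230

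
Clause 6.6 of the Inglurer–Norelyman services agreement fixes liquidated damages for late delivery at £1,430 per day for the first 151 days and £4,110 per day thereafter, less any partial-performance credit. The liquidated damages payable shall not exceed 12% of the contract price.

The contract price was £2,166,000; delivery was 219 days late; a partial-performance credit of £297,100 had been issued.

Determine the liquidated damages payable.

First 151 days: 151 × £1,430 = £215,930
Remaining days: (219 − 151) × £4,110 = £279,480
Accrued per-day damages: £215,930 + £279,480 = £495,410
Less partial-performance credit: £495,410 − £297,100 = £198,310
Cap: 12% of £2,166,000 = £259,920
Cap at £259,920: £198,310 is within the cap, no reduction.

£198,310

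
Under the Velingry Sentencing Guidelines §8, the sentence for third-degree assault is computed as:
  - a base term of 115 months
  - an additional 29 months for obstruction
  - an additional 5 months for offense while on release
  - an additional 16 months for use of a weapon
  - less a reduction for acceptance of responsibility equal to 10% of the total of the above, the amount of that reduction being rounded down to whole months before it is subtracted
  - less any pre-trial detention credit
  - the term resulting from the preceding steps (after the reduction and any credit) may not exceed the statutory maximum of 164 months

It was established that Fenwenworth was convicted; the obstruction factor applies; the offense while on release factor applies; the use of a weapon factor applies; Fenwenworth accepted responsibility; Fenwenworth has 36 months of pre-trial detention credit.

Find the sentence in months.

113 months

Obstruction enhancement: +29 months
Offense while on release enhancement: +5 months
Use of a weapon enhancement: +16 months
Adjusted term: 115 months + 29 months + 5 months + 16 months = 165 months
Acceptance of responsibility reduction: 10% of 165 months = 16 months (rounded down)
After reduction: 165 − 16 = 149 months
Less pre-trial detention credit: 149 months − 36 months = 113 months
Cap at 164 months: 113 months is within the cap, no reduction.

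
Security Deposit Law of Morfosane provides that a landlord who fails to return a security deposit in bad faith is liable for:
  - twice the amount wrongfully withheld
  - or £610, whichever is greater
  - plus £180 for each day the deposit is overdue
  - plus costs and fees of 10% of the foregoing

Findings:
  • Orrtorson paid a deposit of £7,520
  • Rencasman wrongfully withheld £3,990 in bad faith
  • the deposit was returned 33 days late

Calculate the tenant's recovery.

Recovery: £15,312

Doubled: 2 × £3,990 = £7,980
Minimum £610: £7,980 meets the minimum, no increase.
Late-return penalty: 33 × £180 = £5,940
Damages plus late penalty: £7,980 + £5,940 = £13,920
Costs and fees: 10% of £13,920 = £1,392
Total recovery: £13,920 + £1,392 = £15,312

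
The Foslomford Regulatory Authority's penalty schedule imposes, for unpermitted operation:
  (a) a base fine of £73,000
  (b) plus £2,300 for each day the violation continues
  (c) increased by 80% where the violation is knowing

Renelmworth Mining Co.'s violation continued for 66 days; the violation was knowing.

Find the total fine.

Per-day component: 66 × £2,300 = £151,800
Base plus per-day: £73,000 + £151,800 = £224,800
Enhancement: 80% of £224,800 = £179,840
Enhanced fine: £224,800 + £179,840 = £404,640

£404,640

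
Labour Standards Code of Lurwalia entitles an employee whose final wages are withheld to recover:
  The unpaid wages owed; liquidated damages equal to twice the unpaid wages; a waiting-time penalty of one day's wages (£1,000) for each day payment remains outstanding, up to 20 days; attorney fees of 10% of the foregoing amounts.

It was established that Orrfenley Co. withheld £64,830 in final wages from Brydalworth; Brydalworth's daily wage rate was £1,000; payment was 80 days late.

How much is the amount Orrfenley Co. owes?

Doubled: 2 × £64,830 = £129,660
Penalty days: min(80, 20) = 20
Waiting-time penalty: 20 × £1,000 = £20,000
Subtotal: £64,830 + £129,660 + £20,000 = £214,490
Attorney fees: 10% of £214,490 = £21,449
Total award: £214,490 + £21,449 = £235,939

£235,939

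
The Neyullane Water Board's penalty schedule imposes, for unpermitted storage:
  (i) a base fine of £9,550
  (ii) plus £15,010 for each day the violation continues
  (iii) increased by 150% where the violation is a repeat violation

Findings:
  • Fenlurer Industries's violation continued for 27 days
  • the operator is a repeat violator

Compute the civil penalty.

Per-day component: 27 × £15,010 = £405,270
Base plus per-day: £9,550 + £405,270 = £414,820
Enhancement: 150% of £414,820 = £622,230
Enhanced fine: £414,820 + £622,230 = £1,037,050

£1,037,050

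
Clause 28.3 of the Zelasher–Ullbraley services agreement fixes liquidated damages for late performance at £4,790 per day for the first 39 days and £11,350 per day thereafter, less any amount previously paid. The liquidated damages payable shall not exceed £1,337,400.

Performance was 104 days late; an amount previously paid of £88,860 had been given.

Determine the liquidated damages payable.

First 39 days: 39 × £4,790 = £186,810
Remaining days: (104 − 39) × £11,350 = £737,750
Accrued per-day damages: £186,810 + £737,750 = £924,560
Less amount previously paid: £924,560 − £88,860 = £835,700
Cap at £1,337,400: £835,700 is within the cap, no reduction.

£835,700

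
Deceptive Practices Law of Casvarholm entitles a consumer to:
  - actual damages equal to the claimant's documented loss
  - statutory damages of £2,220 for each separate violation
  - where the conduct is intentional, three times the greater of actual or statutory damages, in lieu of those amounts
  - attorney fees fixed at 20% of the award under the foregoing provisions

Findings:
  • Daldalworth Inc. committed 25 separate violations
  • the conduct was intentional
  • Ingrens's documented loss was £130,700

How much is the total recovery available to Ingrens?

Statutory damages: 25 × £2,220 = £55,500
Greater of actual damages (£130,700) or statutory damages (£55,500): £130,700
Trebled: 3 × £130,700 = £392,100
Attorney fees: 20% of £392,100 = £78,420
Total recovery: £392,100 + £78,420 = £470,520

£470,520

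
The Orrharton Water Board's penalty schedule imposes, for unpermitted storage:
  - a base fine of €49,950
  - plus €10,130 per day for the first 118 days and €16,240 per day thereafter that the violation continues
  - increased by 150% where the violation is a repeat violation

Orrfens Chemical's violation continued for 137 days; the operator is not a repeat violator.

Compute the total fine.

First 118 days: 118 × €10,130 = €1,195,340
Remaining days: (137 − 118) × €16,240 = €308,560
Per-day component: €1,195,340 + €308,560 = €1,503,900
Base plus per-day: €49,950 + €1,503,900 = €1,553,850
The operator is not a repeat violator: no 150% increase.

Civil penalty: €1,553,850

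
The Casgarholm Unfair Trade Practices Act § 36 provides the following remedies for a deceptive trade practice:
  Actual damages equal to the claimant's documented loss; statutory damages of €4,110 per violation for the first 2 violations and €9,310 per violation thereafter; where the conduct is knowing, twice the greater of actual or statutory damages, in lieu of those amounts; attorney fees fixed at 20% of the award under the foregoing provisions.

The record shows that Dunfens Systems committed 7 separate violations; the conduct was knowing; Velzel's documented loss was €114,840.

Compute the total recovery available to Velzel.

First 2 violations: 2 × €4,110 = €8,220
Remaining violations: (7 − 2) × €9,310 = €46,550
Statutory damages: €8,220 + €46,550 = €54,770
Greater of actual damages (€114,840) or statutory damages (€54,770): €114,840
Doubled: 2 × €114,840 = €229,680
Attorney fees: 20% of €229,680 = €45,936
Total recovery: €229,680 + €45,936 = €275,616

€275,616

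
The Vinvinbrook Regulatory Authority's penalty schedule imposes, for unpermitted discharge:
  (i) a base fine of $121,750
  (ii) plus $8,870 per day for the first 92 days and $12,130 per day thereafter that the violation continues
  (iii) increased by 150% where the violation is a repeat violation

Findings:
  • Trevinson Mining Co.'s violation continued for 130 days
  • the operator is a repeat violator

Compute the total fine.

First 92 days: 92 × $8,870 = $816,040
Remaining days: (130 − 92) × $12,130 = $460,940
Per-day component: $816,040 + $460,940 = $1,276,980
Base plus per-day: $121,750 + $1,276,980 = $1,398,730
Enhancement: 150% of $1,398,730 = $2,098,095
Enhanced fine: $1,398,730 + $2,098,095 = $3,496,825

$3,496,825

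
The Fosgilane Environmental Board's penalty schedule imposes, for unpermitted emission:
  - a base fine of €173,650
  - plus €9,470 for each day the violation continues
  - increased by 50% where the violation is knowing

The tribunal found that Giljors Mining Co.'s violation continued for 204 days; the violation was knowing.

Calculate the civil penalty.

Per-day component: 204 × €9,470 = €1,931,880
Base plus per-day: €173,650 + €1,931,880 = €2,105,530
Enhancement: 50% of €2,105,530 = €1,052,765
Enhanced fine: €2,105,530 + €1,052,765 = €3,158,295

€3,158,295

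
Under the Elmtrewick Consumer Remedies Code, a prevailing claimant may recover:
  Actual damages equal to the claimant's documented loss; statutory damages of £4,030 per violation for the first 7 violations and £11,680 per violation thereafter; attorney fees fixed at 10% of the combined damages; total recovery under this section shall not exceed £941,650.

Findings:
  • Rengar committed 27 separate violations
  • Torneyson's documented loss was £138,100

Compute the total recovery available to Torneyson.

First 7 violations: 7 × £4,030 = £28,210
Remaining violations: (27 − 7) × £11,680 = £233,600
Statutory damages: £28,210 + £233,600 = £261,810
Combined damages: £138,100 + £261,810 = £399,910
Attorney fees: 10% of £399,910 = £39,991
Total before cap: £399,910 + £39,991 = £439,901
Cap at £941,650: £439,901 is within the cap, no reduction.

£439,901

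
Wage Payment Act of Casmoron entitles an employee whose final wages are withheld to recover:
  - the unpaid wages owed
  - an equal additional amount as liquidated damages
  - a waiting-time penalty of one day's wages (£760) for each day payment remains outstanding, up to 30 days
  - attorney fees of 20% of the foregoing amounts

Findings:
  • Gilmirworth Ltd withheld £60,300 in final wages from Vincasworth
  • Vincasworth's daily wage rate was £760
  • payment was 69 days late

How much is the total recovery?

£172,080

Liquidated damages (equal amount): £60,300
Penalty days: min(69, 30) = 30
Waiting-time penalty: 30 × £760 = £22,800
Subtotal: £60,300 + £60,300 + £22,800 = £143,400
Attorney fees: 20% of £143,400 = £28,680
Total award: £143,400 + £28,680 = £172,080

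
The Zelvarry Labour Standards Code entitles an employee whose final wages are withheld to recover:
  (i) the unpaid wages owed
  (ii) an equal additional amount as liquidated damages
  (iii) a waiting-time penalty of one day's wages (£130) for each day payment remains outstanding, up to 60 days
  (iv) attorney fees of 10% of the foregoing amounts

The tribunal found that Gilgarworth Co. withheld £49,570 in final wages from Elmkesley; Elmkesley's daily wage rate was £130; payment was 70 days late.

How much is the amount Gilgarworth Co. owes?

Liquidated damages (equal amount): £49,570
Penalty days: min(70, 60) = 60
Waiting-time penalty: 60 × £130 = £7,800
Subtotal: £49,570 + £49,570 + £7,800 = £106,940
Attorney fees: 10% of £106,940 = £10,694
Total award: £106,940 + £10,694 = £117,634

£117,634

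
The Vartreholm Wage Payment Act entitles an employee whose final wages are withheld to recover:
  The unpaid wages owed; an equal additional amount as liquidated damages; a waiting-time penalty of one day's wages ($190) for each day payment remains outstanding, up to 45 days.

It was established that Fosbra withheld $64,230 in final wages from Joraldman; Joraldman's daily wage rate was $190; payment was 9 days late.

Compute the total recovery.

Liquidated damages (equal amount): $64,230
Penalty days: min(9, 45) = 9
Waiting-time penalty: 9 × $190 = $1,710
Total award: $64,230 + $64,230 + $1,710 = $130,170

$130,170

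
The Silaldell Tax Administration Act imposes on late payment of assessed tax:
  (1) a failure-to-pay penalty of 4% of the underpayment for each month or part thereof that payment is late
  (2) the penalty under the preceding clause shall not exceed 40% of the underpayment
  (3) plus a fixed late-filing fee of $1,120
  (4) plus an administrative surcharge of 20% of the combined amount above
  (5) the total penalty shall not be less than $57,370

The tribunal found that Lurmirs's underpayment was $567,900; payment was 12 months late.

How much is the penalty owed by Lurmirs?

Penalty: $273,936

Accrued rate: 4% × 12 = 48%, capped at 40% → 40%
Failure-to-pay penalty: 40% of $567,900 = $227,160
Penalty before surcharge: $227,160 + $1,120 = $228,280
Administrative surcharge: 20% of $228,280 = $45,656
Total penalty: $228,280 + $45,656 = $273,936
Minimum $57,370: $273,936 meets the minimum, no increase.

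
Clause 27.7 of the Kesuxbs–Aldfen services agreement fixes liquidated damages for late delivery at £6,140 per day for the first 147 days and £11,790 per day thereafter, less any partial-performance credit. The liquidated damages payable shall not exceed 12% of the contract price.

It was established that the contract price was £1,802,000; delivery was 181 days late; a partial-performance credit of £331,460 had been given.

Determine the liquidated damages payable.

£216,240

First 147 days: 147 × £6,140 = £902,580
Remaining days: (181 − 147) × £11,790 = £400,860
Accrued per-day damages: £902,580 + £400,860 = £1,303,440
Less partial-performance credit: £1,303,440 − £331,460 = £971,980
Cap: 12% of £1,802,000 = £216,240
Cap at £216,240: £971,980 exceeds the cap → £216,240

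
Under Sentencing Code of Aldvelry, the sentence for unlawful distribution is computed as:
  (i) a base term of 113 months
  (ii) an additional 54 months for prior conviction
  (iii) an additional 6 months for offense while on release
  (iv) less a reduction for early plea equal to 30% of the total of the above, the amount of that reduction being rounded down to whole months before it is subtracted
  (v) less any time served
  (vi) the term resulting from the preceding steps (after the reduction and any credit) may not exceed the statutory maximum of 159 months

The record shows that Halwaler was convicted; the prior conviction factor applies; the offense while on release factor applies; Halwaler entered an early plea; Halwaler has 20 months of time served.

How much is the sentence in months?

102 months

Prior conviction enhancement: +54 months
Offense while on release enhancement: +6 months
Adjusted term: 113 months + 54 months + 6 months = 173 months
Early plea reduction: 30% of 173 months = 51 months (rounded down)
After reduction: 173 − 51 = 122 months
Less time served: 122 months − 20 months = 102 months
Cap at 159 months: 102 months is within the cap, no reduction.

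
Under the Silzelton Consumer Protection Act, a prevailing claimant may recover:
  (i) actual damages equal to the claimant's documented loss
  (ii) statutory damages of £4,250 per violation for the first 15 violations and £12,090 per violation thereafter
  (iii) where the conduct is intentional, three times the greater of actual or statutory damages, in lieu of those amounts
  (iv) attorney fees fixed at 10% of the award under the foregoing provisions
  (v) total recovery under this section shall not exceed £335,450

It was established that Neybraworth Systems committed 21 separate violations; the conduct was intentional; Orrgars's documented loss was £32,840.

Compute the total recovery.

First 15 violations: 15 × £4,250 = £63,750
Remaining violations: (21 − 15) × £12,090 = £72,540
Statutory damages: £63,750 + £72,540 = £136,290
Greater of actual damages (£32,840) or statutory damages (£136,290): £136,290
Trebled: 3 × £136,290 = £408,870
Attorney fees: 10% of £408,870 = £40,887
Total before cap: £408,870 + £40,887 = £449,757
Cap at £335,450: £449,757 exceeds the cap → £335,450

£335,450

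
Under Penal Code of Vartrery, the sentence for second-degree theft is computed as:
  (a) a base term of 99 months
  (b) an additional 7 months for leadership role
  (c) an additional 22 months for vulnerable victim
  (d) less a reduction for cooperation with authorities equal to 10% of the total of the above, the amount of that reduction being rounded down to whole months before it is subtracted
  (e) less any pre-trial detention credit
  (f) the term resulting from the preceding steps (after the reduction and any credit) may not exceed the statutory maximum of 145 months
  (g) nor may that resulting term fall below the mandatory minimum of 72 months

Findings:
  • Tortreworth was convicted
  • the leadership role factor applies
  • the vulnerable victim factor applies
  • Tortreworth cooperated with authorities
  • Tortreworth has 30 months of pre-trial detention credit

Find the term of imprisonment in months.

Leadership role enhancement: +7 months
Vulnerable victim enhancement: +22 months
Adjusted term: 99 months + 7 months + 22 months = 128 months
Cooperation with authorities reduction: 10% of 128 months = 12 months (rounded down)
After reduction: 128 − 12 = 116 months
Less pre-trial detention credit: 116 months − 30 months = 86 months
Cap at 145 months: 86 months is within the cap, no reduction.
Minimum 72 months: 86 months meets the minimum, no increase.

86 months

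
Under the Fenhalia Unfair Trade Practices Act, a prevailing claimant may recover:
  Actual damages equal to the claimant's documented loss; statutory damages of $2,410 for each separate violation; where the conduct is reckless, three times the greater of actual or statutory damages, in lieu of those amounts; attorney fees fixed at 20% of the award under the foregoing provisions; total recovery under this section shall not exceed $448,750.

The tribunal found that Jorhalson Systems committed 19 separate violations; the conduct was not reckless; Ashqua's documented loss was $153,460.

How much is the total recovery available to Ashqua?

$239,100

Statutory damages: 19 × $2,410 = $45,790
Conduct not reckless: the in-lieu enhancement does not apply.
Actual plus statutory damages: $153,460 + $45,790 = $199,250
Attorney fees: 20% of $199,250 = $39,850
Total before cap: $199,250 + $39,850 = $239,100
Cap at $448,750: $239,100 is within the cap, no reduction.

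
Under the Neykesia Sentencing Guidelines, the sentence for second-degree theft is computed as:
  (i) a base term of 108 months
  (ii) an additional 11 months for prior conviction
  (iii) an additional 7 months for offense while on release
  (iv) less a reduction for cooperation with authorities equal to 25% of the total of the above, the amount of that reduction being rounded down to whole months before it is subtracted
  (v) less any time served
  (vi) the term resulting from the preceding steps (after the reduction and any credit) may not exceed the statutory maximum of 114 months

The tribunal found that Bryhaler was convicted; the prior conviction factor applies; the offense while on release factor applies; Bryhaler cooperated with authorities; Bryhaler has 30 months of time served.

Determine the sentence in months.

65 months

Prior conviction enhancement: +11 months
Offense while on release enhancement: +7 months
Adjusted term: 108 months + 11 months + 7 months = 126 months
Cooperation with authorities reduction: 25% of 126 months = 31 months (rounded down)
After reduction: 126 − 31 = 95 months
Less time served: 95 months − 30 months = 65 months
Cap at 114 months: 65 months is within the cap, no reduction.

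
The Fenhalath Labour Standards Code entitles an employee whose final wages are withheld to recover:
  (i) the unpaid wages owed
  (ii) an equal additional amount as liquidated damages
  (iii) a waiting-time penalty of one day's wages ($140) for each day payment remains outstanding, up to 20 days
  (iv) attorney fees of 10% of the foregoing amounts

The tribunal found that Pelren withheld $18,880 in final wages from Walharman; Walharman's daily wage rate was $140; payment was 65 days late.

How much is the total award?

$44,616

Liquidated damages (equal amount): $18,880
Penalty days: min(65, 20) = 20
Waiting-time penalty: 20 × $140 = $2,800
Subtotal: $18,880 + $18,880 + $2,800 = $40,560
Attorney fees: 10% of $40,560 = $4,056
Total award: $40,560 + $4,056 = $44,616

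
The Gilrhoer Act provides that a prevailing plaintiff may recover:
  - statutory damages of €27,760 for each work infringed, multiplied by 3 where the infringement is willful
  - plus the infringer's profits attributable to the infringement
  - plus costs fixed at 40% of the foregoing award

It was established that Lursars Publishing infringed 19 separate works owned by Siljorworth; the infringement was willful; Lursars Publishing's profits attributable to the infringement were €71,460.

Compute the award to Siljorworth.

Statutory damages: 19 × €27,760 = €527,440
Trebled: 3 × €527,440 = €1,582,320
Combined award: €1,582,320 + €71,460 = €1,653,780
Costs: 40% of €1,653,780 = €661,512
Award plus costs: €1,653,780 + €661,512 = €2,315,292

€2,315,292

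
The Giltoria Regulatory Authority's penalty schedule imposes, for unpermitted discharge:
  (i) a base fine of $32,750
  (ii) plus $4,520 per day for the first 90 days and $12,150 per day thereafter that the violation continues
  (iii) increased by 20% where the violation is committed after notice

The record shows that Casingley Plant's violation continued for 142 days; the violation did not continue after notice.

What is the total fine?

First 90 days: 90 × $4,520 = $406,800
Remaining days: (142 − 90) × $12,150 = $631,800
Per-day component: $406,800 + $631,800 = $1,038,600
Base plus per-day: $32,750 + $1,038,600 = $1,071,350
The violation did not continue after notice: no 20% increase.

$1,071,350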